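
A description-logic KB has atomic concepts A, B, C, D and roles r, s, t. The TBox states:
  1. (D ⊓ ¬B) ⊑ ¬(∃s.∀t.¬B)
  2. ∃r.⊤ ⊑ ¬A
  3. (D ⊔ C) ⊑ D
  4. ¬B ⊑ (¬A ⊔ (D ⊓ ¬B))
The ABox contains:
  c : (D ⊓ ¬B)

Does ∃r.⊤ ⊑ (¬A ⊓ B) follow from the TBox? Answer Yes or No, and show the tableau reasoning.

1. ∃r.⊤ ⊑ (¬A ⊓ B)  ⇔  (∃r.⊤ ⊓ (A ⊔ ¬B)) unsat w.r.t. T
   apply at x₀: ∃r.⊤⊑¬A
   open: L(x₀) ⊇ {¬A, ¬B, ¬C, ¬D, ∃r.⊤} (+ ∃-successors)
2. Hence ∃r.⊤ ⊑ (¬A ⊓ B): not entailed.

No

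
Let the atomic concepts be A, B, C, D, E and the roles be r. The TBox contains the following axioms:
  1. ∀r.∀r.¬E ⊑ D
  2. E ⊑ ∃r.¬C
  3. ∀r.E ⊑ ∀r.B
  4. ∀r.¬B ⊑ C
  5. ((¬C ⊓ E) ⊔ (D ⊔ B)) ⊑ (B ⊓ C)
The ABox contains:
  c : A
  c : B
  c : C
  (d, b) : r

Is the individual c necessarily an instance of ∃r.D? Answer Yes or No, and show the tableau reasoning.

No

1. c : ∃r.D?  L(c) = {A, B, C} ∪ {∀r.¬D}
   open: L(c) ⊇ {A, B, C, ¬E, ∀r.¬D, …} (+ ∃-successors) — c ∉ ∃r.D possible
2. Hence c : ∃r.D: not entailed.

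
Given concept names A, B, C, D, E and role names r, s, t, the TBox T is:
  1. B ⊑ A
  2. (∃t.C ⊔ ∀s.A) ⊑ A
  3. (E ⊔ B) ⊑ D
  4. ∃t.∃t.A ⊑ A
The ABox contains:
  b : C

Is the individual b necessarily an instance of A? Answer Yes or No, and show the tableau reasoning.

1. b : A?  L(b) = {C} ∪ {¬A}
   open: L(b) ⊇ {C, ¬A, ¬B, ¬E, ∀t.¬C, …} (+ ∃-successors) — b ∉ A possible
2. Hence b : A: not entailed.

No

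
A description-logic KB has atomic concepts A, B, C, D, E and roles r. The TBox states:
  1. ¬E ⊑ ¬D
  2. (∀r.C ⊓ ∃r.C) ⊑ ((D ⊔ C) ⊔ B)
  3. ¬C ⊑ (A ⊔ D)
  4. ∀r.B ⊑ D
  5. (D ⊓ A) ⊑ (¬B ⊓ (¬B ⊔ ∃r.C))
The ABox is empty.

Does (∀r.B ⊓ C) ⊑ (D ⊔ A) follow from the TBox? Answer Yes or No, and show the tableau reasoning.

1. (∀r.B ⊓ C) ⊑ (D ⊔ A)  ⇔  ((∀r.B ⊓ C) ⊓ (¬D ⊓ ¬A)) unsat w.r.t. T
   all branches close; clash {D, ¬D} at x₀
2. Hence (∀r.B ⊓ C) ⊑ (D ⊔ A): entailed.

Yes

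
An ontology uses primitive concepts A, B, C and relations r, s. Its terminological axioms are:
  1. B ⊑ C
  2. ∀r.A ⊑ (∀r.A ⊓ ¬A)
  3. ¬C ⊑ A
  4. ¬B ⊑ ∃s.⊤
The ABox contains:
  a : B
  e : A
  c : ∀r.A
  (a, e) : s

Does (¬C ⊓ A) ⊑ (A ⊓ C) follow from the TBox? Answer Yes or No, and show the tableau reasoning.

No

1. (¬C ⊓ A) ⊑ (A ⊓ C)  ⇔  ((¬C ⊓ A) ⊓ (¬A ⊔ ¬C)) unsat w.r.t. T
   open: L(x₀) ⊇ {A, ¬B, ¬C, ∃r.¬A, ∃s.⊤} (+ ∃-successors)
2. Hence (¬C ⊓ A) ⊑ (A ⊓ C): not entailed.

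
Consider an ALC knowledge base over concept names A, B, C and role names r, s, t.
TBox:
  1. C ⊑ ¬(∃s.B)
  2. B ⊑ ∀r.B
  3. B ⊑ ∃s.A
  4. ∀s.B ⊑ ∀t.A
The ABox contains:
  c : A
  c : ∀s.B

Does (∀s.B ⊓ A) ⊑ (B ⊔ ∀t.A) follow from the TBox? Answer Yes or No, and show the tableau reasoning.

1. (∀s.B ⊓ A) ⊑ (B ⊔ ∀t.A)  ⇔  ((∀s.B ⊓ A) ⊓ (¬B ⊓ ∃t.¬A)) unsat w.r.t. T
   all branches close; clash {A, ¬A} at an ∃-successor
2. Hence (∀s.B ⊓ A) ⊑ (B ⊔ ∀t.A): entailed.

Yes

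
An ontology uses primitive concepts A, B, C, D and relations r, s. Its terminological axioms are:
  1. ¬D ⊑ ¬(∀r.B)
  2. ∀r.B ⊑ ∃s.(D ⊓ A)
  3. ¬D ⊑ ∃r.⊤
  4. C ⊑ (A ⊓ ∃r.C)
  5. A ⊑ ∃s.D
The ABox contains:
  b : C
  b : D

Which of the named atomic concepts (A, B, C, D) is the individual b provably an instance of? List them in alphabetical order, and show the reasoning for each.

1. b : A?  L(b) = {C, D} ∪ {¬A}
   clash {A, ¬A} at b — b ∈ A
2. b : B?  L(b) = {C, D} ∪ {¬B}
   apply at b: C⊑(A ⊓ ∃r.C)
   open: L(b) ⊇ {A, C, D, ¬B, ∃r.C, …} (+ ∃-successors) — b ∉ B possible
3. b : C?  L(b) = {C, D} ∪ {¬C}
   clash {C, ¬C} at b — b ∈ C
4. b : D?  L(b) = {C, D} ∪ {¬D}
   clash {D, ¬D} at b — b ∈ D
5. Entailed for b: {A, C, D}

{A, C, D}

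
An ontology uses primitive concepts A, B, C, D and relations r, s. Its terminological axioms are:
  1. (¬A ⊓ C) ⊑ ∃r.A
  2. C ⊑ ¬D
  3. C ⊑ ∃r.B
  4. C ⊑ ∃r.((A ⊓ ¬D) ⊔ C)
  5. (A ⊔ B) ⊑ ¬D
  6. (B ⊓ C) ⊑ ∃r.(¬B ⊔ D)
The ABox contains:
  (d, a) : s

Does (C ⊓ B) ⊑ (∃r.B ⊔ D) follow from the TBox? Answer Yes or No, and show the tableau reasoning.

1. (C ⊓ B) ⊑ (∃r.B ⊔ D)  ⇔  ((C ⊓ B) ⊓ (∀r.¬B ⊓ ¬D)) unsat w.r.t. T
   all branches close; clash {B, ¬B} at an ∃-successor
2. Hence (C ⊓ B) ⊑ (∃r.B ⊔ D): entailed.

Yes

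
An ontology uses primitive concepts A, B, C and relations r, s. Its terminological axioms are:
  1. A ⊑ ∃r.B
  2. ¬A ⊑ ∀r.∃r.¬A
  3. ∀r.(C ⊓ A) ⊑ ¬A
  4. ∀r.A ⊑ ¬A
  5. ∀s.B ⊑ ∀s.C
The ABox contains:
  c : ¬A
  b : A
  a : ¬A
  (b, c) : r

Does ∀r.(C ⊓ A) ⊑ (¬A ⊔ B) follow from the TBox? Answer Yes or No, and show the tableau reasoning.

1. ∀r.(C ⊓ A) ⊑ (¬A ⊔ B)  ⇔  (∀r.(C ⊓ A) ⊓ (A ⊓ ¬B)) unsat w.r.t. T
   all branches close; clash {A, ¬A} at x₀
2. Hence ∀r.(C ⊓ A) ⊑ (¬A ⊔ B): entailed.

Yes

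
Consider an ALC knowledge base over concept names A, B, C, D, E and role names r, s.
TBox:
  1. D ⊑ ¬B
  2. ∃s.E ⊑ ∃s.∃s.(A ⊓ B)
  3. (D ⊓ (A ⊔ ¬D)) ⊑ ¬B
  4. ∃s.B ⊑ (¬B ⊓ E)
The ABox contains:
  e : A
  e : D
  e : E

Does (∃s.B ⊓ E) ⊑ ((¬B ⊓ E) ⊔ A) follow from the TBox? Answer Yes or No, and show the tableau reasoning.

Yes

1. (∃s.B ⊓ E) ⊑ ((¬B ⊓ E) ⊔ A)  ⇔  ((∃s.B ⊓ E) ⊓ ((B ⊔ ¬E) ⊓ ¬A)) unsat w.r.t. T
   all branches close; clash {E, ¬E} at x₀
2. Hence (∃s.B ⊓ E) ⊑ ((¬B ⊓ E) ⊔ A): entailed.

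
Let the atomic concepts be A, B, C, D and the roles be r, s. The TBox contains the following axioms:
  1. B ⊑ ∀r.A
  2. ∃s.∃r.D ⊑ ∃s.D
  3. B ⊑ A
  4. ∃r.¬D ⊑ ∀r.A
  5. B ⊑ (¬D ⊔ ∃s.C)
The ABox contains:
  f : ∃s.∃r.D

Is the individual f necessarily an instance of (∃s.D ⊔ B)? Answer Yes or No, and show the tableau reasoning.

1. f : (∃s.D ⊔ B)?  L(f) = {∃s.∃r.D} ∪ {(∀s.¬D ⊓ ¬B)}
   clash {D, ¬D} at an ∃-successor — f ∈ (∃s.D ⊔ B)
2. Hence f : (∃s.D ⊔ B): entailed.

Yes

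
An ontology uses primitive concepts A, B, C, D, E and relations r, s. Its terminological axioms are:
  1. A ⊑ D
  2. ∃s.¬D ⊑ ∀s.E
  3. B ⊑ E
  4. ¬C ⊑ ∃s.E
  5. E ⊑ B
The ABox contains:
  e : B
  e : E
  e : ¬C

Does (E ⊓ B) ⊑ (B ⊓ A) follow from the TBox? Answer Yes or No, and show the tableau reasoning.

1. (E ⊓ B) ⊑ (B ⊓ A)  ⇔  ((E ⊓ B) ⊓ (¬B ⊔ ¬A)) unsat w.r.t. T
   open: L(x₀) ⊇ {B, C, E, ¬A, ∀s.D}
2. Hence (E ⊓ B) ⊑ (B ⊓ A): not entailed.

No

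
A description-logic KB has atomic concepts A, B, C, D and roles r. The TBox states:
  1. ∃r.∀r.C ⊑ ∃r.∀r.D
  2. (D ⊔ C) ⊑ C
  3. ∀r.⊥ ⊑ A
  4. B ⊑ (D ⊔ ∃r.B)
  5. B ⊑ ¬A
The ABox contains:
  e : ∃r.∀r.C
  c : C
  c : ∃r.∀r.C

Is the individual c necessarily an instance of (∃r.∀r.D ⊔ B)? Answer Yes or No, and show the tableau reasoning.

1. c : (∃r.∀r.D ⊔ B)?  L(c) = {C, ∃r.∀r.C} ∪ {(∀r.∃r.¬D ⊓ ¬B)}
   clash {A, ¬A} at an ∃-successor — c ∈ (∃r.∀r.D ⊔ B)
2. Hence c : (∃r.∀r.D ⊔ B): entailed.

Yes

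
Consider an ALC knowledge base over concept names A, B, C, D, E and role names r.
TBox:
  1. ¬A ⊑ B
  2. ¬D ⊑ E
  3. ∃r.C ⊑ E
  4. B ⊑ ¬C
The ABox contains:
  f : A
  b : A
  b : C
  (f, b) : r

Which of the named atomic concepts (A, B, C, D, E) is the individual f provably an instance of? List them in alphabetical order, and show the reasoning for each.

1. f : A?  L(f) = {A} ∪ {¬A}
   clash {A, ¬A} at f — f ∈ A
2. f : B?  L(f) = {A} ∪ {¬B}
   open: L(f) ⊇ {A, D, E, ¬B} — f ∉ B possible
3. f : C?  L(f) = {A} ∪ {¬C}
   open: L(f) ⊇ {A, D, E, ¬C} — f ∉ C possible
4. f : D?  L(f) = {A} ∪ {¬D}
   apply at f: ¬D⊑E
   open: L(f) ⊇ {A, E, ¬B, ¬D} — f ∉ D possible
5. f : E?  L(f) = {A} ∪ {¬E}
   clash {E, ¬E} at f — f ∈ E
6. Entailed for f: {A, E}

{A, E}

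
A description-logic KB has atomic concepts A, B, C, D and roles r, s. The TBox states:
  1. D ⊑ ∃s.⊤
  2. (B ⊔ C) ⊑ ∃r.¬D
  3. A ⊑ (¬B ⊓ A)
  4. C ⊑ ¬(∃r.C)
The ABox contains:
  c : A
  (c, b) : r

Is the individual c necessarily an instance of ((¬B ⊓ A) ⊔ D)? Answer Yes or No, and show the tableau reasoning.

1. c : ((¬B ⊓ A) ⊔ D)?  L(c) = {A} ∪ {((B ⊔ ¬A) ⊓ ¬D)}
   clash {A, ¬A} at c — c ∈ ((¬B ⊓ A) ⊔ D)
2. Hence c : ((¬B ⊓ A) ⊔ D): entailed.

Yes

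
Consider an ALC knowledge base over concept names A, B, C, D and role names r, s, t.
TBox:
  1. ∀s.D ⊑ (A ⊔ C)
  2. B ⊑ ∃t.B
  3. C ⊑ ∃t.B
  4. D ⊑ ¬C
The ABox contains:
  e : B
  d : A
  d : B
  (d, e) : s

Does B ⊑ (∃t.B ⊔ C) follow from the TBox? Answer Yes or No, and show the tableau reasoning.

Yes

1. B ⊑ (∃t.B ⊔ C)  ⇔  (B ⊓ (∀t.¬B ⊓ ¬C)) unsat w.r.t. T
   all branches close; clash {C, ¬C} at x₀
2. Hence B ⊑ (∃t.B ⊔ C): entailed.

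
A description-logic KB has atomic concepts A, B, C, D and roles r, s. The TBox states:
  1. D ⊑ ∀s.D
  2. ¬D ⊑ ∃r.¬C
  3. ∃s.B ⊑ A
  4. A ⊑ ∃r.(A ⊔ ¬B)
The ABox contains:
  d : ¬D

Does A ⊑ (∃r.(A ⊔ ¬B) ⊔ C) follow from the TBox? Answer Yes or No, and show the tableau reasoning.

Yes

1. A ⊑ (∃r.(A ⊔ ¬B) ⊔ C)  ⇔  (A ⊓ (∀r.(¬A ⊓ B) ⊓ ¬C)) unsat w.r.t. T
   all branches close; clash {B, ¬B} at an ∃-successor
2. Hence A ⊑ (∃r.(A ⊔ ¬B) ⊔ C): entailed.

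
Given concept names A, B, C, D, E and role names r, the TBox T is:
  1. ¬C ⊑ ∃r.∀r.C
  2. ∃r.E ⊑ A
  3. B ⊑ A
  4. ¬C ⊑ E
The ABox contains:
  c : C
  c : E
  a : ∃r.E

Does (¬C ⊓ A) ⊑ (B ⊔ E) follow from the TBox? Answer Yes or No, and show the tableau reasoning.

Yes

1. (¬C ⊓ A) ⊑ (B ⊔ E)  ⇔  ((¬C ⊓ A) ⊓ (¬B ⊓ ¬E)) unsat w.r.t. T
   all branches close; clash {E, ¬E} at x₀
2. Hence (¬C ⊓ A) ⊑ (B ⊔ E): entailed.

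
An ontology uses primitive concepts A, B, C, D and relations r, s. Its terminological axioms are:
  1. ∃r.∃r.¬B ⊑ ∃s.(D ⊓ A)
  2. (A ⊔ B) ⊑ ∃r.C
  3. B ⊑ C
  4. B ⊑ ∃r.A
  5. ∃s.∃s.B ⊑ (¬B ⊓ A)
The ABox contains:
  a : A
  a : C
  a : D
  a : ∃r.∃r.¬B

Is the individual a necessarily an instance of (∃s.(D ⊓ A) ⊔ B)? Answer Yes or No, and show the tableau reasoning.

Yes

1. a : (∃s.(D ⊓ A) ⊔ B)?  L(a) = {A, C, D, ∃r.∃r.¬B} ∪ {(∀s.(¬D ⊔ ¬A) ⊓ ¬B)}
   clash {A, ¬A} at an ∃-successor — a ∈ (∃s.(D ⊓ A) ⊔ B)
2. Hence a : (∃s.(D ⊓ A) ⊔ B): entailed.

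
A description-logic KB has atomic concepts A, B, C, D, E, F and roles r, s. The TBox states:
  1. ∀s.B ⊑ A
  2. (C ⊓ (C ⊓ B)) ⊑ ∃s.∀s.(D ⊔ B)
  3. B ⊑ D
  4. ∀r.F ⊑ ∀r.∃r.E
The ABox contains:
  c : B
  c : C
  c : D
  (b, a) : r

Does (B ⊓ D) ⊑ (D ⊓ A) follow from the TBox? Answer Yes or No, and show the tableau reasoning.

1. (B ⊓ D) ⊑ (D ⊓ A)  ⇔  ((B ⊓ D) ⊓ (¬D ⊔ ¬A)) unsat w.r.t. T
   open: L(x₀) ⊇ {B, D, ¬A, ¬C, ∃r.¬F, …} (+ ∃-successors)
2. Hence (B ⊓ D) ⊑ (D ⊓ A): not entailed.

No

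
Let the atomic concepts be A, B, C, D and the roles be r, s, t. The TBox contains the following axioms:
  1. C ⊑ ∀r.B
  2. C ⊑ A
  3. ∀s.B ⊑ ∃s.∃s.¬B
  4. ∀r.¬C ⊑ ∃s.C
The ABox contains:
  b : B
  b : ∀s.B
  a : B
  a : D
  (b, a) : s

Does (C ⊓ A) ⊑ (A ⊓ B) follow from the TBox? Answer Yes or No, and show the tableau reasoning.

1. (C ⊓ A) ⊑ (A ⊓ B)  ⇔  ((C ⊓ A) ⊓ (¬A ⊔ ¬B)) unsat w.r.t. T
   apply at x₀: C⊑∀r.B
   open: L(x₀) ⊇ {A, C, ¬B, ∀r.B, ∃r.C, …} (+ ∃-successors)
2. Hence (C ⊓ A) ⊑ (A ⊓ B): not entailed.

No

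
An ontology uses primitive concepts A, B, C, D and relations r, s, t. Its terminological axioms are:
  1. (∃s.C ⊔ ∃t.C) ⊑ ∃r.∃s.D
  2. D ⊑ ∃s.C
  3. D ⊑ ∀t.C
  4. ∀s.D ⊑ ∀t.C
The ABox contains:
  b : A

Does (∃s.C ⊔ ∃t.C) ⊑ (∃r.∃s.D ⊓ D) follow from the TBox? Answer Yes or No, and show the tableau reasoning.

1. (∃s.C ⊔ ∃t.C) ⊑ (∃r.∃s.D ⊓ D)  ⇔  ((∃s.C ⊔ ∃t.C) ⊓ (∀r.∀s.¬D ⊔ ¬D)) unsat w.r.t. T
   apply at x₀: (∃s.C ⊔ ∃t.C)⊑∃r.∃s.D
   open: L(x₀) ⊇ {¬D, ∃r.∃s.D, ∃s.C, ∃s.¬D} (+ ∃-successors)
2. Hence (∃s.C ⊔ ∃t.C) ⊑ (∃r.∃s.D ⊓ D): not entailed.

No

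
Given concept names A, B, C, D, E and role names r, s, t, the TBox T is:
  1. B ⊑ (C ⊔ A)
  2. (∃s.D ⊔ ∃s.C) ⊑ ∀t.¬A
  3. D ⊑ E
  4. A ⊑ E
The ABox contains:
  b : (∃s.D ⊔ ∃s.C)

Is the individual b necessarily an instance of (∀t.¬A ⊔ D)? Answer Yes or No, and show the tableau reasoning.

Yes

1. b : (∀t.¬A ⊔ D)?  L(b) = {(∃s.D ⊔ ∃s.C)} ∪ {(∃t.A ⊓ ¬D)}
   clash {A, ¬A} at an ∃-successor — b ∈ (∀t.¬A ⊔ D)
2. Hence b : (∀t.¬A ⊔ D): entailed.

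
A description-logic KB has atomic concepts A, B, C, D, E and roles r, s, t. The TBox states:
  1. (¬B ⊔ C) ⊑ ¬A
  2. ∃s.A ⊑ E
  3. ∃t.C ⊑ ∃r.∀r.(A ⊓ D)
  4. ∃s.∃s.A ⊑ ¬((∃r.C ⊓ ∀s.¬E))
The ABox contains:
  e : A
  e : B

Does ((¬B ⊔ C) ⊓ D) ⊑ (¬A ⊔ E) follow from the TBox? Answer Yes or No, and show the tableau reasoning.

Yes

1. ((¬B ⊔ C) ⊓ D) ⊑ (¬A ⊔ E)  ⇔  (((¬B ⊔ C) ⊓ D) ⊓ (A ⊓ ¬E)) unsat w.r.t. T
   all branches close; clash {A, ¬A} at x₀
2. Hence ((¬B ⊔ C) ⊓ D) ⊑ (¬A ⊔ E): entailed.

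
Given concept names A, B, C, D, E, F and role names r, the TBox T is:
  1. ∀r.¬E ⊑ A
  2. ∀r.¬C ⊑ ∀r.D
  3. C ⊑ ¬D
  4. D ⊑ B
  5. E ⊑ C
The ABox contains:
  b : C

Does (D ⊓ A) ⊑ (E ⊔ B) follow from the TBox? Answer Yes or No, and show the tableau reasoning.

Yes

1. (D ⊓ A) ⊑ (E ⊔ B)  ⇔  ((D ⊓ A) ⊓ (¬E ⊓ ¬B)) unsat w.r.t. T
   all branches close; clash {D, ¬D} at x₀
2. Hence (D ⊓ A) ⊑ (E ⊔ B): entailed.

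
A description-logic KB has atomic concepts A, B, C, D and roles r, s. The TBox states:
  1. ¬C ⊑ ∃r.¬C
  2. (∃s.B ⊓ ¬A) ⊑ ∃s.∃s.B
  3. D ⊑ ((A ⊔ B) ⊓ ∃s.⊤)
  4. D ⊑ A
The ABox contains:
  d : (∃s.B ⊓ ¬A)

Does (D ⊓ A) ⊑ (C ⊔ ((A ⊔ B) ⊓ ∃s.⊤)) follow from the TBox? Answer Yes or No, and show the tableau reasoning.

Yes

1. (D ⊓ A) ⊑ (C ⊔ ((A ⊔ B) ⊓ ∃s.⊤))  ⇔  ((D ⊓ A) ⊓ (¬C ⊓ ((¬A ⊓ ¬B) ⊔ ∀s.⊥))) unsat w.r.t. T
   all branches close; clash ⊥ at an ∃-successor
2. Hence (D ⊓ A) ⊑ (C ⊔ ((A ⊔ B) ⊓ ∃s.⊤)): entailed.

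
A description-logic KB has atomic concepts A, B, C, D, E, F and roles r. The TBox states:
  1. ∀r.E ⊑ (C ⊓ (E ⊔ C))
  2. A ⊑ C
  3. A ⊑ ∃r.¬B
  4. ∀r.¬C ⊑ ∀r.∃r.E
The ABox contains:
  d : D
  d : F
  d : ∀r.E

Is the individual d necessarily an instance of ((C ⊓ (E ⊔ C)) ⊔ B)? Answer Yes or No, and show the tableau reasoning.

Yes

1. d : ((C ⊓ (E ⊔ C)) ⊔ B)?  L(d) = {D, F, ∀r.E} ∪ {((¬C ⊔ (¬E ⊓ ¬C)) ⊓ ¬B)}
   clash {C, ¬C} at d — d ∈ ((C ⊓ (E ⊔ C)) ⊔ B)
2. Hence d : ((C ⊓ (E ⊔ C)) ⊔ B): entailed.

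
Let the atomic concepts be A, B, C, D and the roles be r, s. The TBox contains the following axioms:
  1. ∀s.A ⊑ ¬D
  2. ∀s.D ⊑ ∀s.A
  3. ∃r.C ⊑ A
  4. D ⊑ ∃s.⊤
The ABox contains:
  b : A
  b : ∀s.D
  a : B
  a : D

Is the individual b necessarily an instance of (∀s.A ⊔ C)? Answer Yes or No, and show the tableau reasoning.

1. b : (∀s.A ⊔ C)?  L(b) = {A, ∀s.D} ∪ {(∃s.¬A ⊓ ¬C)}
   clash {A, ¬A} at an ∃-successor — b ∈ (∀s.A ⊔ C)
2. Hence b : (∀s.A ⊔ C): entailed.

Yes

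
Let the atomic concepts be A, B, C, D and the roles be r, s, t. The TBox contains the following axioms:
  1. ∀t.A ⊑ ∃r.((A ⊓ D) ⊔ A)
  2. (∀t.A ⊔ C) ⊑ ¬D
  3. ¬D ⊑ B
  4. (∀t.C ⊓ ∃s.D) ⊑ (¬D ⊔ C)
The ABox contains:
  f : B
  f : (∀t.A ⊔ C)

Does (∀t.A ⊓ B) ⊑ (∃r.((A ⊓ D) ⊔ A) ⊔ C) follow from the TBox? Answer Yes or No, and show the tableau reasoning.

Yes

1. (∀t.A ⊓ B) ⊑ (∃r.((A ⊓ D) ⊔ A) ⊔ C)  ⇔  ((∀t.A ⊓ B) ⊓ (∀r.((¬A ⊔ ¬D) ⊓ ¬A) ⊓ ¬C)) unsat w.r.t. T
   all branches close; clash {A, ¬A} at an ∃-successor
2. Hence (∀t.A ⊓ B) ⊑ (∃r.((A ⊓ D) ⊔ A) ⊔ C): entailed.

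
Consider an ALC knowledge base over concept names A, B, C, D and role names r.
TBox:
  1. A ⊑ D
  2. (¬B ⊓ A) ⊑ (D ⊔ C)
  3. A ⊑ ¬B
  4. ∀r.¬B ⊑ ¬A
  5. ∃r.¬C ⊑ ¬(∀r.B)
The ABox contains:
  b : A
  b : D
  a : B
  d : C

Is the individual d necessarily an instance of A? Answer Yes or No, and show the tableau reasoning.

1. d : A?  L(d) = {C} ∪ {¬A}
   open: L(d) ⊇ {C, ¬A, ∀r.C} — d ∉ A possible
2. Hence d : A: not entailed.

No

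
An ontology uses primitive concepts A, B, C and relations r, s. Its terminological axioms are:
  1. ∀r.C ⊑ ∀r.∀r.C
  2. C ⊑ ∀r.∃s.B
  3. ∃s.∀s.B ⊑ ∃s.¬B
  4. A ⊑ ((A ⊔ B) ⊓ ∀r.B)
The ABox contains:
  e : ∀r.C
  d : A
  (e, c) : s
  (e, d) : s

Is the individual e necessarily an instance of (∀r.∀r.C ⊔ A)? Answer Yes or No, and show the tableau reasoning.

Yes

1. e : (∀r.∀r.C ⊔ A)?  L(e) = {∀r.C} ∪ {(∃r.∃r.¬C ⊓ ¬A)}
   clash {C, ¬C} at an ∃-successor — e ∈ (∀r.∀r.C ⊔ A)
2. Hence e : (∀r.∀r.C ⊔ A): entailed.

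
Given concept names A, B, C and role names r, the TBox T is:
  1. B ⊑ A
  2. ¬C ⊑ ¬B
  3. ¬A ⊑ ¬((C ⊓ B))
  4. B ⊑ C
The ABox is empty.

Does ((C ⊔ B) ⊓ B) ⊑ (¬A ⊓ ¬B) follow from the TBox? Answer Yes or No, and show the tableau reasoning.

No

1. ((C ⊔ B) ⊓ B) ⊑ (¬A ⊓ ¬B)  ⇔  (((C ⊔ B) ⊓ B) ⊓ (A ⊔ B)) unsat w.r.t. T
   apply at x₀: B⊑A; B⊑C
   open: L(x₀) ⊇ {A, B, C}
2. Hence ((C ⊔ B) ⊓ B) ⊑ (¬A ⊓ ¬B): not entailed.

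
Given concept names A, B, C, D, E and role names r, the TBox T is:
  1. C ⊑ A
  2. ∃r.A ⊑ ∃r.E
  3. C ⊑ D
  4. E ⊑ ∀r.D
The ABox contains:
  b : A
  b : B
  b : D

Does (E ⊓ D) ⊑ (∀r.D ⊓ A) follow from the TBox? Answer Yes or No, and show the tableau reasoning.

No

1. (E ⊓ D) ⊑ (∀r.D ⊓ A)  ⇔  ((E ⊓ D) ⊓ (∃r.¬D ⊔ ¬A)) unsat w.r.t. T
   apply at x₀: E⊑∀r.D
   open: L(x₀) ⊇ {D, E, ¬A, ¬C, ∀r.D, …}
2. Hence (E ⊓ D) ⊑ (∀r.D ⊓ A): not entailed.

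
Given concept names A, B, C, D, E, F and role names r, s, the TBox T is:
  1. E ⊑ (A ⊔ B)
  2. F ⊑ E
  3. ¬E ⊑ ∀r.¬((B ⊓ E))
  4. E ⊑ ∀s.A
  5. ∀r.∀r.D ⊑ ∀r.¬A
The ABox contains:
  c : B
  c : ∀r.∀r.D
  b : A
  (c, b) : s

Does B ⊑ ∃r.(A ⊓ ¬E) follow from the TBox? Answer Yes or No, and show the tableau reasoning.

No

1. B ⊑ ∃r.(A ⊓ ¬E)  ⇔  (B ⊓ ∀r.(¬A ⊔ E)) unsat w.r.t. T
   open: L(x₀) ⊇ {B, ¬E, ¬F, ∀r.(¬A ⊔ E), ∀r.(¬B ⊔ ¬E), …} (+ ∃-successors)
2. Hence B ⊑ ∃r.(A ⊓ ¬E): not entailed.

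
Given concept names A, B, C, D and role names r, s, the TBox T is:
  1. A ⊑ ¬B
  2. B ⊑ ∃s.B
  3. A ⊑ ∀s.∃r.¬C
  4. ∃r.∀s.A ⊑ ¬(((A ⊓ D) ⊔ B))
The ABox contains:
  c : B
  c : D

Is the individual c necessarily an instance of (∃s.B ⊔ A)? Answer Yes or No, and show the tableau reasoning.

Yes

1. c : (∃s.B ⊔ A)?  L(c) = {B, D} ∪ {(∀s.¬B ⊓ ¬A)}
   clash {B, ¬B} at c — c ∈ (∃s.B ⊔ A)
2. Hence c : (∃s.B ⊔ A): entailed.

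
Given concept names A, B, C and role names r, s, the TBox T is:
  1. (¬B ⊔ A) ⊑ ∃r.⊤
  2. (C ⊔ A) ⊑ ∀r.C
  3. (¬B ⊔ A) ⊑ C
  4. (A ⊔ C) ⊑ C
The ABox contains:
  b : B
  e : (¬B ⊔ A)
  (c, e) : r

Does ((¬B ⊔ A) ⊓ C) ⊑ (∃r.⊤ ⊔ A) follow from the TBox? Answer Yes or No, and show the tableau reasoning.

1. ((¬B ⊔ A) ⊓ C) ⊑ (∃r.⊤ ⊔ A)  ⇔  (((¬B ⊔ A) ⊓ C) ⊓ (∀r.⊥ ⊓ ¬A)) unsat w.r.t. T
   all branches close; clash {A, ¬A} at x₀
2. Hence ((¬B ⊔ A) ⊓ C) ⊑ (∃r.⊤ ⊔ A): entailed.

Yes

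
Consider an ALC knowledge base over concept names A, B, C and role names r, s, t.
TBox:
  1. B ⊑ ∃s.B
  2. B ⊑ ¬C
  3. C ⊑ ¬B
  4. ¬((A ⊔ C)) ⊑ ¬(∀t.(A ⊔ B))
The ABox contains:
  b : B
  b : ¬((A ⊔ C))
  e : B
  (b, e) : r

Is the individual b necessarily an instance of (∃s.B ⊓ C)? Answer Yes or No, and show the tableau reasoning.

No

1. b : (∃s.B ⊓ C)?  L(b) = {B, ¬((A ⊔ C))} ∪ {(∀s.¬B ⊔ ¬C)}
   apply at b: B⊑∃s.B; ¬((A ⊔ C))⊑¬(∀t.(A ⊔ B))
   open: L(b) ⊇ {B, ¬A, ¬C, ∃s.B, ∃t.(¬A ⊓ ¬B)} (+ ∃-successors) — b ∉ (∃s.B ⊓ C) possible
2. Hence b : (∃s.B ⊓ C): not entailed.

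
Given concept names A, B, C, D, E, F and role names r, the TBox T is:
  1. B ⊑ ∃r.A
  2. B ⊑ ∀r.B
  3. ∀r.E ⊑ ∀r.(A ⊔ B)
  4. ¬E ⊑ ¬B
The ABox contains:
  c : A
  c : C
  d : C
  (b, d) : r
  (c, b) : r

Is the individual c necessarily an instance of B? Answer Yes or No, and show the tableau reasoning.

No

1. c : B?  L(c) = {A, C} ∪ {¬B}
   open: L(c) ⊇ {A, C, ¬B, ∃r.¬E} (+ ∃-successors) — c ∉ B possible
2. Hence c : B: not entailed.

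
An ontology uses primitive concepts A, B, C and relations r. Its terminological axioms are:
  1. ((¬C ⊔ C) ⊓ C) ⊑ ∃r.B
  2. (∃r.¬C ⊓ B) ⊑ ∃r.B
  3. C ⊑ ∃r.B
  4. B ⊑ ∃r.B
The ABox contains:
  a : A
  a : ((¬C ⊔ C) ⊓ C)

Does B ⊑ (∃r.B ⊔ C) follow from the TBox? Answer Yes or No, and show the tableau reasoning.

Yes

1. B ⊑ (∃r.B ⊔ C)  ⇔  (B ⊓ (∀r.¬B ⊓ ¬C)) unsat w.r.t. T
   all branches close; clash {B, ¬B} at an ∃-successor
2. Hence B ⊑ (∃r.B ⊔ C): entailed.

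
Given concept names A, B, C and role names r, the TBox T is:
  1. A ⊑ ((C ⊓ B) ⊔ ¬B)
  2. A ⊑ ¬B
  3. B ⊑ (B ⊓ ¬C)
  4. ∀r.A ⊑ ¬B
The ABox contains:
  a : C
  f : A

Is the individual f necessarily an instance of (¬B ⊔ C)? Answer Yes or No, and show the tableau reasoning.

1. f : (¬B ⊔ C)?  L(f) = {A} ∪ {(B ⊓ ¬C)}
   clash {B, ¬B} at f — f ∈ (¬B ⊔ C)
2. Hence f : (¬B ⊔ C): entailed.

Yes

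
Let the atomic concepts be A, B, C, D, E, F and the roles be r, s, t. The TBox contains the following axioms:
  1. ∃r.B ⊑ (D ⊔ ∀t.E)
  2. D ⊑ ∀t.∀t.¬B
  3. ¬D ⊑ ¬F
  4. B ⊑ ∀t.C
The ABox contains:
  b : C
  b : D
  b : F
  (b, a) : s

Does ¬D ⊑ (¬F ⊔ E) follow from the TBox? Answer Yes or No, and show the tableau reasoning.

1. ¬D ⊑ (¬F ⊔ E)  ⇔  (¬D ⊓ (F ⊓ ¬E)) unsat w.r.t. T
   all branches close; clash {F, ¬F} at x₀
2. Hence ¬D ⊑ (¬F ⊔ E): entailed.

Yes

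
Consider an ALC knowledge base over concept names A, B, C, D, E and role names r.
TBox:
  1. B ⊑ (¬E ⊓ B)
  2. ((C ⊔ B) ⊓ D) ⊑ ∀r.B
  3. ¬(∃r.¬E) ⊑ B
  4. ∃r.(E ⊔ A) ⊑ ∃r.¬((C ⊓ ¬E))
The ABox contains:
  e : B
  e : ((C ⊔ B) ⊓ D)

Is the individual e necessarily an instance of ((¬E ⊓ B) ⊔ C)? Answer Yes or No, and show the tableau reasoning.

1. e : ((¬E ⊓ B) ⊔ C)?  L(e) = {B, ((C ⊔ B) ⊓ D)} ∪ {((E ⊔ ¬B) ⊓ ¬C)}
   clash {B, ¬B} at e — e ∈ ((¬E ⊓ B) ⊔ C)
2. Hence e : ((¬E ⊓ B) ⊔ C): entailed.

Yes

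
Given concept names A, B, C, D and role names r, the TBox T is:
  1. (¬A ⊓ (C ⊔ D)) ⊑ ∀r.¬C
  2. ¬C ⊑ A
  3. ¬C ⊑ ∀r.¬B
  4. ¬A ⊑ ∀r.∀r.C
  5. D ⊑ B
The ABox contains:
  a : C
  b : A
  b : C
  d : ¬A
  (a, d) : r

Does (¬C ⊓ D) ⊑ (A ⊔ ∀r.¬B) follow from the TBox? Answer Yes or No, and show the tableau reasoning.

1. (¬C ⊓ D) ⊑ (A ⊔ ∀r.¬B)  ⇔  ((¬C ⊓ D) ⊓ (¬A ⊓ ∃r.B)) unsat w.r.t. T
   all branches close; clash {A, ¬A} at x₀
2. Hence (¬C ⊓ D) ⊑ (A ⊔ ∀r.¬B): entailed.

Yes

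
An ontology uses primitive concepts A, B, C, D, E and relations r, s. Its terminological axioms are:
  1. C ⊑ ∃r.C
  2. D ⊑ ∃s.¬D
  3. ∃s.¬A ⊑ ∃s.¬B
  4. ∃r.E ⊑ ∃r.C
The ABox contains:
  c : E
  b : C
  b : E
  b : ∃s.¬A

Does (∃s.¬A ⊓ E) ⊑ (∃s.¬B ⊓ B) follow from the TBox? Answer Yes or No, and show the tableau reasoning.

No

1. (∃s.¬A ⊓ E) ⊑ (∃s.¬B ⊓ B)  ⇔  ((∃s.¬A ⊓ E) ⊓ (∀s.B ⊔ ¬B)) unsat w.r.t. T
   apply at x₀: ∃s.¬A⊑∃s.¬B
   open: L(x₀) ⊇ {E, ¬B, ¬C, ¬D, ∀r.¬E, …} (+ ∃-successors)
2. Hence (∃s.¬A ⊓ E) ⊑ (∃s.¬B ⊓ B): not entailed.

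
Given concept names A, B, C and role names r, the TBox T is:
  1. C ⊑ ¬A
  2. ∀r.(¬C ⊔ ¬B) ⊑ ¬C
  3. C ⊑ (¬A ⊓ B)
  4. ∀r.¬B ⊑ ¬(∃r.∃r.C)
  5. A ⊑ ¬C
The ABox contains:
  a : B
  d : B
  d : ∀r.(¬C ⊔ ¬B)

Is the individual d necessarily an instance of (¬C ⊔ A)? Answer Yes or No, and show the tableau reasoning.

1. d : (¬C ⊔ A)?  L(d) = {B, ∀r.(¬C ⊔ ¬B)} ∪ {(C ⊓ ¬A)}
   clash {C, ¬C} at d — d ∈ (¬C ⊔ A)
2. Hence d : (¬C ⊔ A): entailed.

Yes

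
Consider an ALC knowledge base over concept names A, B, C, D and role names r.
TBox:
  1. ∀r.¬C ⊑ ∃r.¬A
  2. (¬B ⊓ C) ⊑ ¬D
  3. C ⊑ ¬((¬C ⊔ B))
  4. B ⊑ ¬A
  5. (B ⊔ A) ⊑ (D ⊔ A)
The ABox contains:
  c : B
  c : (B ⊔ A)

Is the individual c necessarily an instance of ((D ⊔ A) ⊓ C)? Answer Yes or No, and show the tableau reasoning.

No

1. c : ((D ⊔ A) ⊓ C)?  L(c) = {B, (B ⊔ A)} ∪ {((¬D ⊓ ¬A) ⊔ ¬C)}
   apply at c: B⊑¬A; (B ⊔ A)⊑(D ⊔ A)
   open: L(c) ⊇ {B, D, ¬A, ¬C, ∃r.C} (+ ∃-successors) — c ∉ ((D ⊔ A) ⊓ C) possible
2. Hence c : ((D ⊔ A) ⊓ C): not entailed.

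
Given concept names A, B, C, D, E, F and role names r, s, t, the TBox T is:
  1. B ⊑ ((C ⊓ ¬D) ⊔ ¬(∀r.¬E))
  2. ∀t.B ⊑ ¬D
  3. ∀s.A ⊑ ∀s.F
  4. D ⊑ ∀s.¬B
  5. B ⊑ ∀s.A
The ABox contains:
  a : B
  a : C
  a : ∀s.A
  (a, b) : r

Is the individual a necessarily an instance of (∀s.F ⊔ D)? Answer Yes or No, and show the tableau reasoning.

Yes

1. a : (∀s.F ⊔ D)?  L(a) = {B, C, ∀s.A} ∪ {(∃s.¬F ⊓ ¬D)}
   clash {F, ¬F} at an ∃-successor — a ∈ (∀s.F ⊔ D)
2. Hence a : (∀s.F ⊔ D): entailed.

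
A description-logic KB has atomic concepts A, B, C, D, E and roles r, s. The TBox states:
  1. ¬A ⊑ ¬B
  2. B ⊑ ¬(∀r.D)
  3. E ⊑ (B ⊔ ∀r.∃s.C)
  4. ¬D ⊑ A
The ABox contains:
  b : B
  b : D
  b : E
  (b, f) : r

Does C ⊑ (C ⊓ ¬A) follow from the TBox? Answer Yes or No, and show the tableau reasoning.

1. C ⊑ (C ⊓ ¬A)  ⇔  (C ⊓ (¬C ⊔ A)) unsat w.r.t. T
   open: L(x₀) ⊇ {A, C, D, ¬B, ¬E}
2. Hence C ⊑ (C ⊓ ¬A): not entailed.

No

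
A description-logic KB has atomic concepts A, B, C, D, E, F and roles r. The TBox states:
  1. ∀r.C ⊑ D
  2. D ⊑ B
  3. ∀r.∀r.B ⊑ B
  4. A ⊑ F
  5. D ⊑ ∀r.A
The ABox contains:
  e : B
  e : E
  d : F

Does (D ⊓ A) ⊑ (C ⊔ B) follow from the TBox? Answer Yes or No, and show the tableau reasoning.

1. (D ⊓ A) ⊑ (C ⊔ B)  ⇔  ((D ⊓ A) ⊓ (¬C ⊓ ¬B)) unsat w.r.t. T
   all branches close; clash {B, ¬B} at x₀
2. Hence (D ⊓ A) ⊑ (C ⊔ B): entailed.

Yes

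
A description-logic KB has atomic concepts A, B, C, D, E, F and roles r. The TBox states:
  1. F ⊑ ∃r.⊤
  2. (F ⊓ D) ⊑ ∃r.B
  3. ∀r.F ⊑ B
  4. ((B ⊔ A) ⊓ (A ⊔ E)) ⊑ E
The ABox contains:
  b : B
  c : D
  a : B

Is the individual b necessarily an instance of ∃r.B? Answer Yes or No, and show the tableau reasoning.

1. b : ∃r.B?  L(b) = {B} ∪ {∀r.¬B}
   open: L(b) ⊇ {B, ¬A, ¬E, ¬F, ∀r.¬B} — b ∉ ∃r.B possible
2. Hence b : ∃r.B: not entailed.

No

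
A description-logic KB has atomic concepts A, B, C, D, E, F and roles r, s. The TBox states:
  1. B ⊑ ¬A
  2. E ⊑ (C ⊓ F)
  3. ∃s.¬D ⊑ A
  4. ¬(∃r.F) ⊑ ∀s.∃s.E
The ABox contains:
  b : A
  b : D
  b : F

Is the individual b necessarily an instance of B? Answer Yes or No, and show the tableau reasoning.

1. b : B?  L(b) = {A, D, F} ∪ {¬B}
   open: L(b) ⊇ {A, D, F, ¬B, ¬E, …} (+ ∃-successors) — b ∉ B possible
2. Hence b : B: not entailed.

No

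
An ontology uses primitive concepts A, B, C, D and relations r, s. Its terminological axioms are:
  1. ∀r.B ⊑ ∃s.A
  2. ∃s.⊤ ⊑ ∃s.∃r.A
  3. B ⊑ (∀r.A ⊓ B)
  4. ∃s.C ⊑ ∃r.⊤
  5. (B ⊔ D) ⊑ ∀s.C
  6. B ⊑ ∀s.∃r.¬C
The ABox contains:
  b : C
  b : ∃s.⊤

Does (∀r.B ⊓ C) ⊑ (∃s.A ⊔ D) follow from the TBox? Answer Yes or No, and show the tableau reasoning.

Yes

1. (∀r.B ⊓ C) ⊑ (∃s.A ⊔ D)  ⇔  ((∀r.B ⊓ C) ⊓ (∀s.¬A ⊓ ¬D)) unsat w.r.t. T
   all branches close; clash {A, ¬A} at an ∃-successor
2. Hence (∀r.B ⊓ C) ⊑ (∃s.A ⊔ D): entailed.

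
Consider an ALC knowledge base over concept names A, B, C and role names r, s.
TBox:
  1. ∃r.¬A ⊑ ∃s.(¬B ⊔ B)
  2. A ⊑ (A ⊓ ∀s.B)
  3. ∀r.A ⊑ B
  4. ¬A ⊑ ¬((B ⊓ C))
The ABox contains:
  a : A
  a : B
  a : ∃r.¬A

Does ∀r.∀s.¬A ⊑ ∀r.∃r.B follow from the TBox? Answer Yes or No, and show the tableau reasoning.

No

1. ∀r.∀s.¬A ⊑ ∀r.∃r.B  ⇔  (∀r.∀s.¬A ⊓ ∃r.∀r.¬B) unsat w.r.t. T
   open: L(x₀) ⊇ {A, ∀r.∀s.¬A, ∀s.B, ∃r.¬A, ∃r.∀r.¬B, …} (+ ∃-successors)
2. Hence ∀r.∀s.¬A ⊑ ∀r.∃r.B: not entailed.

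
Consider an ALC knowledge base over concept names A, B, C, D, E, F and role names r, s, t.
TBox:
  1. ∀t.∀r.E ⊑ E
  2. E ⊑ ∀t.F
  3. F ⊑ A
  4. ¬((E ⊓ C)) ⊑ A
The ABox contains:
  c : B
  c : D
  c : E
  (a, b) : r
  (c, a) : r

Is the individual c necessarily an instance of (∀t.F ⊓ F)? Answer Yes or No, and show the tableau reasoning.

1. c : (∀t.F ⊓ F)?  L(c) = {B, D, E} ∪ {(∃t.¬F ⊔ ¬F)}
   apply at c: E⊑∀t.F
   open: L(c) ⊇ {B, C, D, E, ¬F, …} — c ∉ (∀t.F ⊓ F) possible
2. Hence c : (∀t.F ⊓ F): not entailed.

No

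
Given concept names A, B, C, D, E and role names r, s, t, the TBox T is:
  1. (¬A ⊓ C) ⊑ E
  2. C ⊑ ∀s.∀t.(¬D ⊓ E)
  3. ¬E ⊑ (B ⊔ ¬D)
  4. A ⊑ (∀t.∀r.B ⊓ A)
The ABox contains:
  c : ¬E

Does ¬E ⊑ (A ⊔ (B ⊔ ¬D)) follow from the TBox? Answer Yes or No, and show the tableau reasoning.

1. ¬E ⊑ (A ⊔ (B ⊔ ¬D))  ⇔  (¬E ⊓ (¬A ⊓ (¬B ⊓ D))) unsat w.r.t. T
   all branches close; clash {E, ¬E} at x₀
2. Hence ¬E ⊑ (A ⊔ (B ⊔ ¬D)): entailed.

Yes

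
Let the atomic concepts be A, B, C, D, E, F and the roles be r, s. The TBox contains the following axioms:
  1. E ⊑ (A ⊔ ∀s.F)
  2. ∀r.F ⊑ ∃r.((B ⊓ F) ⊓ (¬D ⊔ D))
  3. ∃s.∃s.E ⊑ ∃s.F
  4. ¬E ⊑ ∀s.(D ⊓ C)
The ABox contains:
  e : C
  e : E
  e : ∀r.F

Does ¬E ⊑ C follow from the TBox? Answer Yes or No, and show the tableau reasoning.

No

1. ¬E ⊑ C  ⇔  (¬E ⊓ ¬C) unsat w.r.t. T
   apply at x₀: ¬E⊑∀s.(D ⊓ C)
   open: L(x₀) ⊇ {¬C, ¬E, ∀s.(D ⊓ C), ∀s.∀s.¬E, ∃r.¬F} (+ ∃-successors)
2. Hence ¬E ⊑ C: not entailed.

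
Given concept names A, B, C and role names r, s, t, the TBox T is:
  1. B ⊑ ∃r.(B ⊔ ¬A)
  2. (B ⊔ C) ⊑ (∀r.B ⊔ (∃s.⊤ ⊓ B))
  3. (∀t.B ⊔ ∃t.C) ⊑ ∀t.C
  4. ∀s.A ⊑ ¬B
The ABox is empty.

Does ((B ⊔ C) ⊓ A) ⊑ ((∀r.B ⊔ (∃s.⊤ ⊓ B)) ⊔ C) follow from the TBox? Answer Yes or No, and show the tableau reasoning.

1. ((B ⊔ C) ⊓ A) ⊑ ((∀r.B ⊔ (∃s.⊤ ⊓ B)) ⊔ C)  ⇔  (((B ⊔ C) ⊓ A) ⊓ ((∃r.¬B ⊓ (∀s.⊥ ⊔ ¬B)) ⊓ ¬C)) unsat w.r.t. T
   all branches close; clash {C, ¬C} at x₀
2. Hence ((B ⊔ C) ⊓ A) ⊑ ((∀r.B ⊔ (∃s.⊤ ⊓ B)) ⊔ C): entailed.

Yes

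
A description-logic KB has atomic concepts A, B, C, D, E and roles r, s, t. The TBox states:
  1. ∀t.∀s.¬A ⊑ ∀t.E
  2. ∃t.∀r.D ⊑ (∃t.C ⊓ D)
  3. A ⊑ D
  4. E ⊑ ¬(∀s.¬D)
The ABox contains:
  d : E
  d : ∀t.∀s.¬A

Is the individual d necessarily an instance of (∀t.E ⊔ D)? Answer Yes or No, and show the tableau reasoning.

Yes

1. d : (∀t.E ⊔ D)?  L(d) = {E, ∀t.∀s.¬A} ∪ {(∃t.¬E ⊓ ¬D)}
   clash {D, ¬D} at d — d ∈ (∀t.E ⊔ D)
2. Hence d : (∀t.E ⊔ D): entailed.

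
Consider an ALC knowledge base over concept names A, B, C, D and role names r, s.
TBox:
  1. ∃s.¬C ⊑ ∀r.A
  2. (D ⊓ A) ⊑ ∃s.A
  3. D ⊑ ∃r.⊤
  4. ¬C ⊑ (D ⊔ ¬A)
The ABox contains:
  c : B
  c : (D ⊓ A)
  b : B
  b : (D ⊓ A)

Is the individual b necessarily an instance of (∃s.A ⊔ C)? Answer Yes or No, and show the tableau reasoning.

1. b : (∃s.A ⊔ C)?  L(b) = {B, (D ⊓ A)} ∪ {(∀s.¬A ⊓ ¬C)}
   clash {A, ¬A} at an ∃-successor — b ∈ (∃s.A ⊔ C)
2. Hence b : (∃s.A ⊔ C): entailed.

Yes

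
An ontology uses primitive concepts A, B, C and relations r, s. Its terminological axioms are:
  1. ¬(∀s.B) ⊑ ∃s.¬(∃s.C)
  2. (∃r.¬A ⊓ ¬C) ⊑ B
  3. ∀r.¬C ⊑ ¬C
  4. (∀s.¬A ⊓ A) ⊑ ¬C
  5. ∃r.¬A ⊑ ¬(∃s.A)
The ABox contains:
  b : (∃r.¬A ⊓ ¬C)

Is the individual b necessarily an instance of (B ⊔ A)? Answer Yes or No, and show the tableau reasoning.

Yes

1. b : (B ⊔ A)?  L(b) = {(∃r.¬A ⊓ ¬C)} ∪ {(¬B ⊓ ¬A)}
   clash {B, ¬B} at b — b ∈ (B ⊔ A)
2. Hence b : (B ⊔ A): entailed.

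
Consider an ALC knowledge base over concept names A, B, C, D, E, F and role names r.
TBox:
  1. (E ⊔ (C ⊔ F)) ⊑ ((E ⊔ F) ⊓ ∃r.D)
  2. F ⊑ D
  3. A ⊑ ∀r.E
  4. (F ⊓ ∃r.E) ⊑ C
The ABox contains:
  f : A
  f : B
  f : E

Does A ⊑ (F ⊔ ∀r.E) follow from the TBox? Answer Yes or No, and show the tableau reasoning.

1. A ⊑ (F ⊔ ∀r.E)  ⇔  (A ⊓ (¬F ⊓ ∃r.¬E)) unsat w.r.t. T
   all branches close; clash {F, ¬F} at x₀
2. Hence A ⊑ (F ⊔ ∀r.E): entailed.

Yes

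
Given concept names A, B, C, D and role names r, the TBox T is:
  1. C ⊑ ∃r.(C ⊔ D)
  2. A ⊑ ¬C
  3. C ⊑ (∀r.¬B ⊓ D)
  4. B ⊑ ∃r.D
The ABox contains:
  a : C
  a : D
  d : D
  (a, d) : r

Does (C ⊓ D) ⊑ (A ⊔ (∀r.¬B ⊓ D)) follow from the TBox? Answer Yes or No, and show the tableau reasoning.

Yes

1. (C ⊓ D) ⊑ (A ⊔ (∀r.¬B ⊓ D))  ⇔  ((C ⊓ D) ⊓ (¬A ⊓ (∃r.B ⊔ ¬D))) unsat w.r.t. T
   all branches close; clash {D, ¬D} at x₀
2. Hence (C ⊓ D) ⊑ (A ⊔ (∀r.¬B ⊓ D)): entailed.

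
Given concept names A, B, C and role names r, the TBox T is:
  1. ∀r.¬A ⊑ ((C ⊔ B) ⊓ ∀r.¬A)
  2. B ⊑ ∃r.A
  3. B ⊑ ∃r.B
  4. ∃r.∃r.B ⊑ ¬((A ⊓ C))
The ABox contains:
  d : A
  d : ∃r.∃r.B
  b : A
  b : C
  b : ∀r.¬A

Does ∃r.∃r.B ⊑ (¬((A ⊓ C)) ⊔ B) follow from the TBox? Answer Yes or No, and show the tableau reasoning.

1. ∃r.∃r.B ⊑ (¬((A ⊓ C)) ⊔ B)  ⇔  (∃r.∃r.B ⊓ ((A ⊓ C) ⊓ ¬B)) unsat w.r.t. T
   all branches close; clash {C, ¬C} at x₀
2. Hence ∃r.∃r.B ⊑ (¬((A ⊓ C)) ⊔ B): entailed.

Yes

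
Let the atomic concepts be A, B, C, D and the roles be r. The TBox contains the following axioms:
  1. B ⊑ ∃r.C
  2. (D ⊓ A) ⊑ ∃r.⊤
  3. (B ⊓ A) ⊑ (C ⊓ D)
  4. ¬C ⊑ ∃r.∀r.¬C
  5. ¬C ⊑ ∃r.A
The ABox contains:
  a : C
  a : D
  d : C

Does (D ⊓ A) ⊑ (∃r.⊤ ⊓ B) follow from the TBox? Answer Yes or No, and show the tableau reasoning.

No

1. (D ⊓ A) ⊑ (∃r.⊤ ⊓ B)  ⇔  ((D ⊓ A) ⊓ (∀r.⊥ ⊔ ¬B)) unsat w.r.t. T
   apply at x₀: (D ⊓ A)⊑∃r.⊤
   open: L(x₀) ⊇ {A, C, D, ¬B, ∃r.⊤} (+ ∃-successors)
2. Hence (D ⊓ A) ⊑ (∃r.⊤ ⊓ B): not entailed.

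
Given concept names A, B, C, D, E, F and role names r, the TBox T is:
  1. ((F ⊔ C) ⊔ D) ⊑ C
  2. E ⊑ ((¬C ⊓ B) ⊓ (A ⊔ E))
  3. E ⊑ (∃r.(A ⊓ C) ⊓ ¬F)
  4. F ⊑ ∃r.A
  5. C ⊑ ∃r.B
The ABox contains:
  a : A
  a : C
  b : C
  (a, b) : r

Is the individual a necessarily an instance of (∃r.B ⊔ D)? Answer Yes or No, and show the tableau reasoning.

1. a : (∃r.B ⊔ D)?  L(a) = {A, C} ∪ {(∀r.¬B ⊓ ¬D)}
   clash {C, ¬C} at a — a ∈ (∃r.B ⊔ D)
2. Hence a : (∃r.B ⊔ D): entailed.

Yes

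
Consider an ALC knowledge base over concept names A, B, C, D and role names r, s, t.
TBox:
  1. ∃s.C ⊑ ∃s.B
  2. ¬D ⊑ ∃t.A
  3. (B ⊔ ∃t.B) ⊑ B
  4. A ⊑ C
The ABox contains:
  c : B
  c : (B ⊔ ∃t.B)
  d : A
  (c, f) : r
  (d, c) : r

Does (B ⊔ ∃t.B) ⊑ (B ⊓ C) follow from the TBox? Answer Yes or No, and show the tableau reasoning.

No

1. (B ⊔ ∃t.B) ⊑ (B ⊓ C)  ⇔  ((B ⊔ ∃t.B) ⊓ (¬B ⊔ ¬C)) unsat w.r.t. T
   apply at x₀: (B ⊔ ∃t.B)⊑B
   open: L(x₀) ⊇ {B, D, ¬A, ¬C, ∀s.¬C}
2. Hence (B ⊔ ∃t.B) ⊑ (B ⊓ C): not entailed.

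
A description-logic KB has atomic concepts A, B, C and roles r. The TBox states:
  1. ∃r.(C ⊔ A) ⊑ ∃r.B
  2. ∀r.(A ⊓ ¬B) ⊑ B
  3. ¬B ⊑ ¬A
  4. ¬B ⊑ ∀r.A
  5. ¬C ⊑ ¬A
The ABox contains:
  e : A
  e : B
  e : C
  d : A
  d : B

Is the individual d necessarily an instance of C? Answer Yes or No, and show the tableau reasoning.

Yes

1. d : C?  L(d) = {A, B} ∪ {¬C}
   clash {A, ¬A} at d — d ∈ C
2. Hence d : C: entailed.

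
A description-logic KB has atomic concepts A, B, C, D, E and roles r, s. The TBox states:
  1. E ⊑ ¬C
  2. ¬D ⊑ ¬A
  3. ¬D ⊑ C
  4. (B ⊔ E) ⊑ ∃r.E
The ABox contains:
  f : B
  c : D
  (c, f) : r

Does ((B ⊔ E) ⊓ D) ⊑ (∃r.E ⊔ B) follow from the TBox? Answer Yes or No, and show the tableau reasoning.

Yes

1. ((B ⊔ E) ⊓ D) ⊑ (∃r.E ⊔ B)  ⇔  (((B ⊔ E) ⊓ D) ⊓ (∀r.¬E ⊓ ¬B)) unsat w.r.t. T
   all branches close; clash {E, ¬E} at an ∃-successor
2. Hence ((B ⊔ E) ⊓ D) ⊑ (∃r.E ⊔ B): entailed.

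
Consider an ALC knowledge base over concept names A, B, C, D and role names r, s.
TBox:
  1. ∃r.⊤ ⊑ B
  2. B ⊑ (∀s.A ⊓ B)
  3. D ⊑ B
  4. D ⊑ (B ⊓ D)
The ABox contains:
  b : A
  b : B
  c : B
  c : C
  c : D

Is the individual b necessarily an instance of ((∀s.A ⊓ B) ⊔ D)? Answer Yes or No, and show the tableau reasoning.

1. b : ((∀s.A ⊓ B) ⊔ D)?  L(b) = {A, B} ∪ {((∃s.¬A ⊔ ¬B) ⊓ ¬D)}
   clash {B, ¬B} at b — b ∈ ((∀s.A ⊓ B) ⊔ D)
2. Hence b : ((∀s.A ⊓ B) ⊔ D): entailed.

Yes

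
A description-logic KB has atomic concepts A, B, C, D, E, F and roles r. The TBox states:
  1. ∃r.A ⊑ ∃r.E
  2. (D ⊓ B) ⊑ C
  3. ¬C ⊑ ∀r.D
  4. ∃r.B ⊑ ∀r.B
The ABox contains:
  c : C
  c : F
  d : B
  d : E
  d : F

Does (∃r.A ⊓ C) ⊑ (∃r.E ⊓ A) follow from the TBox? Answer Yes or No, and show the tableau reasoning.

No

1. (∃r.A ⊓ C) ⊑ (∃r.E ⊓ A)  ⇔  ((∃r.A ⊓ C) ⊓ (∀r.¬E ⊔ ¬A)) unsat w.r.t. T
   apply at x₀: ∃r.A⊑∃r.E
   open: L(x₀) ⊇ {C, ¬A, ∀r.¬B, ∃r.A, ∃r.E} (+ ∃-successors)
2. Hence (∃r.A ⊓ C) ⊑ (∃r.E ⊓ A): not entailed.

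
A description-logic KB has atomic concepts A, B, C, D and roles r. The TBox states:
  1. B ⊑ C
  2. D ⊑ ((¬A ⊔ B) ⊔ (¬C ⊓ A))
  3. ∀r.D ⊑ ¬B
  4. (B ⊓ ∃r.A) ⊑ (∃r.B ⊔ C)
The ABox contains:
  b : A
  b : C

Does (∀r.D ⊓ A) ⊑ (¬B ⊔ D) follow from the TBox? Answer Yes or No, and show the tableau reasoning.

Yes

1. (∀r.D ⊓ A) ⊑ (¬B ⊔ D)  ⇔  ((∀r.D ⊓ A) ⊓ (B ⊓ ¬D)) unsat w.r.t. T
   all branches close; clash {B, ¬B} at x₀
2. Hence (∀r.D ⊓ A) ⊑ (¬B ⊔ D): entailed.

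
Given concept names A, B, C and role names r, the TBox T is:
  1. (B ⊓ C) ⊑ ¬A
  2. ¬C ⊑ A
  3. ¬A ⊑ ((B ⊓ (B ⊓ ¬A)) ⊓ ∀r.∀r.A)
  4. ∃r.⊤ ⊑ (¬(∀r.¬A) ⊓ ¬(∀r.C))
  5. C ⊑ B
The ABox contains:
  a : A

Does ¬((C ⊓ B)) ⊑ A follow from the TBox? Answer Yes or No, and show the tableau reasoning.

Yes

1. ¬((C ⊓ B)) ⊑ A  ⇔  ((¬C ⊔ ¬B) ⊓ ¬A) unsat w.r.t. T
   all branches close; clash {A, ¬A} at x₀
2. Hence ¬((C ⊓ B)) ⊑ A: entailed.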